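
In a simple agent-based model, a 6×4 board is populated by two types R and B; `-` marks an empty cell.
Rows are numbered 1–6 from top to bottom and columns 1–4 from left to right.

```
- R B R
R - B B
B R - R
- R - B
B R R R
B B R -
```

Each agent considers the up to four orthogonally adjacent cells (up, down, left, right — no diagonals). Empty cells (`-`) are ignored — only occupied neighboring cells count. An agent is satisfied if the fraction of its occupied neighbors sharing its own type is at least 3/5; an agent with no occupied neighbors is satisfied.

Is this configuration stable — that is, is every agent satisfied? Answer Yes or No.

No

(1,2)R 0/1 ✗
(1,3)B 1/3 ✗
(1,4)R 0/2 ✗
(2,1)R 0/1 ✗
(2,3)B 2/2 ✓
(2,4)B 1/3 ✗
(3,1)B 0/2 ✗
(3,2)R 1/2 ✗
(3,4)R 0/2 ✗
(4,2)R 2/2 ✓
(4,4)B 0/2 ✗
(5,1)B 1/2 ✗
(5,2)R 2/4 ✗
(5,3)R 3/3 ✓
(5,4)R 1/2 ✗
(6,1)B 2/2 ✓
(6,2)B 1/3 ✗
(6,3)R 1/2 ✗
For instance (1,2) has only 0/1 same-type neighbors, below 3/5.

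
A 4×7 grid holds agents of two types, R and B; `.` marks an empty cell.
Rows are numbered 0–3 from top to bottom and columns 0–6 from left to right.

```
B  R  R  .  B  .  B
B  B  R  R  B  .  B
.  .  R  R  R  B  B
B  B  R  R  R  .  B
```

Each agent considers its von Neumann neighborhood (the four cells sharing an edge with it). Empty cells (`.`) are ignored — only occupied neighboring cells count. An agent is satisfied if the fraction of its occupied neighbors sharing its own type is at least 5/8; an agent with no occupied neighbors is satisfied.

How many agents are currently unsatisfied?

7

(0,0)B 1/2 unhappy
(0,1)R 1/3 unhappy
(0,2)R 2/2 ok
(0,4)B 1/1 ok
(0,6)B 1/1 ok
(1,0)B 2/2 ok
(1,1)B 1/3 unhappy
(1,2)R 3/4 ok
(1,3)R 2/3 ok
(1,4)B 1/3 unhappy
(1,6)B 2/2 ok
(2,2)R 3/3 ok
(2,3)R 4/4 ok
(2,4)R 2/4 unhappy
(2,5)B 1/2 unhappy
(2,6)B 3/3 ok
(3,0)B 1/1 ok
(3,1)B 1/2 unhappy
(3,2)R 2/3 ok
(3,3)R 3/3 ok
(3,4)R 2/2 ok
(3,6)B 1/1 ok
Unsatisfied: (0,0), (0,1), (1,1), (1,4), (2,4), (2,5), (3,1) — 7 in total.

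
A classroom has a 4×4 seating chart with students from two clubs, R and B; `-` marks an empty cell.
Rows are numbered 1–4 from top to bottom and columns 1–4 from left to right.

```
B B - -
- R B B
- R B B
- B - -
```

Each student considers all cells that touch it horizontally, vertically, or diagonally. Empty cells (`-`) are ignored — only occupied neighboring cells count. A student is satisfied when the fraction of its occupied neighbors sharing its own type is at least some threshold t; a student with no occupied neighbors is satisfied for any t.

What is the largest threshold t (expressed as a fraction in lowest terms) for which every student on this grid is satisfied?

Row 1: (1,1)B 1/2 · (1,2)B 2/3
Row 2: (2,2)R 1/5 · (2,3)B 4/6 · (2,4)B 3/3
Row 3: (3,2)R 1/4 · (3,3)B 4/6 · (3,4)B 3/3
Row 4: (4,2)B 1/2
The smallest same-type fraction is 1/5 at (2,2), which reduces to 1/5. Any threshold above that leaves this student unsatisfied.

1/5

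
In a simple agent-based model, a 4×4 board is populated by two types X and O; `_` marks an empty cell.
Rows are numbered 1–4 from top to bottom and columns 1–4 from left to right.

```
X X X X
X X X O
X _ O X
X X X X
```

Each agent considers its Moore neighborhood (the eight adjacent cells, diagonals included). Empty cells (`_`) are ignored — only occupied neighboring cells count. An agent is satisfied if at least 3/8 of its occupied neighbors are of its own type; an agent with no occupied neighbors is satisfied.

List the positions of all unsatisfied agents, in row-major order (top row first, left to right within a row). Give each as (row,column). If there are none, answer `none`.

(2,4), (3,3)

Row 1: (1,1)X 3/3 ✓ · (1,2)X 5/5 ✓ · (1,3)X 4/5 ✓ · (1,4)X 2/3 ✓
Row 2: (2,1)X 4/4 ✓ · (2,2)X 6/7 ✓ · (2,3)X 5/7 ✓ · (2,4)O 1/5 ✗
Row 3: (3,1)X 4/4 ✓ · (3,3)O 1/7 ✗ · (3,4)X 3/5 ✓
Row 4: (4,1)X 2/2 ✓ · (4,2)X 3/4 ✓ · (4,3)X 3/4 ✓ · (4,4)X 2/3 ✓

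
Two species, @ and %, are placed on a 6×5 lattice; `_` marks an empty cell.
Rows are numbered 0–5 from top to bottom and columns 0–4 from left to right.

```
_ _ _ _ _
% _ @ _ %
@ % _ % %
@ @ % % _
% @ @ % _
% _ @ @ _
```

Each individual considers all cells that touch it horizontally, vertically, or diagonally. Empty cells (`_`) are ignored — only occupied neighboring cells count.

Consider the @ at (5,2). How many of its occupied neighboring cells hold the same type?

3

Occupied neighbors of (5,2): (4,1)=@, (4,2)=@, (4,3)=%, (5,3)=@.
Same type (@): 3 of 4.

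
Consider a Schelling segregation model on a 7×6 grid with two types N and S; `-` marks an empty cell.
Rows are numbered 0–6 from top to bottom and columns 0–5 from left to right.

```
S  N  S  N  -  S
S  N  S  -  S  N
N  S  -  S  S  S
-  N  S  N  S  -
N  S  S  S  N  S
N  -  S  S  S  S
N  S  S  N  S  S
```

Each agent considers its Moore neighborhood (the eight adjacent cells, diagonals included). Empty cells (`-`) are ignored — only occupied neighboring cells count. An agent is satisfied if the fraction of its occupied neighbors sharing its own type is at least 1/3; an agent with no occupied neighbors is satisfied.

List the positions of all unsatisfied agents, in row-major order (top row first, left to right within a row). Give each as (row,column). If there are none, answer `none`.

(0,1), (0,2), (0,3), (1,1), (1,5), (3,3), (4,4), (6,3)

Row 0: (0,0)S 1/3 satisfied · (0,1)N 1/5 not · (0,2)S 1/4 not · (0,3)N 0/3 not · (0,5)S 1/2 satisfied
Row 1: (1,0)S 2/5 satisfied · (1,1)N 2/7 not · (1,2)S 3/6 satisfied · (1,4)S 4/6 satisfied · (1,5)N 0/4 not
Row 2: (2,0)N 2/4 satisfied · (2,1)S 3/6 satisfied · (2,3)S 5/6 satisfied · (2,4)S 4/6 satisfied · (2,5)S 3/4 satisfied
Row 3: (3,1)N 2/6 satisfied · (3,2)S 5/7 satisfied · (3,3)N 1/7 not · (3,4)S 5/7 satisfied
Row 4: (4,0)N 2/3 satisfied · (4,1)S 3/6 satisfied · (4,2)S 5/7 satisfied · (4,3)S 6/8 satisfied · (4,4)N 1/7 not · (4,5)S 3/4 satisfied
Row 5: (5,0)N 2/4 satisfied · (5,2)S 6/7 satisfied · (5,3)S 6/8 satisfied · (5,4)S 6/8 satisfied · (5,5)S 4/5 satisfied
Row 6: (6,0)N 1/2 satisfied · (6,1)S 2/4 satisfied · (6,2)S 3/4 satisfied · (6,3)N 0/5 not · (6,4)S 4/5 satisfied · (6,5)S 3/3 satisfied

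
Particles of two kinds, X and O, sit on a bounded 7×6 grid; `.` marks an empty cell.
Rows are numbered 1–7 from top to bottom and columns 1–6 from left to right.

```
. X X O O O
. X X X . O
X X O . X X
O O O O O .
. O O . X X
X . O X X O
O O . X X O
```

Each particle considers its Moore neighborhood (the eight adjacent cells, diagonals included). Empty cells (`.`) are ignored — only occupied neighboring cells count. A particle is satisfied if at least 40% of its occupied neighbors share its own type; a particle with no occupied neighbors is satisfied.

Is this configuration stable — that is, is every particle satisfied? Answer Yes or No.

Row 1: (1,2)X 3/3 ✓ · (1,3)X 4/5 ✓ · (1,4)O 1/4 ✗ · (1,5)O 3/4 ✓ · (1,6)O 2/2 ✓
Row 2: (2,2)X 5/6 ✓ · (2,3)X 5/7 ✓ · (2,4)X 3/6 ✓ · (2,6)O 2/4 ✓
Row 3: (3,1)X 2/4 ✓ · (3,2)X 3/7 ✓ · (3,3)O 3/7 ✓ · (3,5)X 2/5 ✓ · (3,6)X 1/3 ✗
Row 4: (4,1)O 2/4 ✓ · (4,2)O 5/7 ✓ · (4,3)O 5/6 ✓ · (4,4)O 4/6 ✓ · (4,5)O 1/5 ✗
Row 5: (5,2)O 5/6 ✓ · (5,3)O 5/6 ✓ · (5,5)X 3/6 ✓ · (5,6)X 2/4 ✓
Row 6: (6,1)X 0/3 ✗ · (6,3)O 3/5 ✓ · (6,4)X 4/6 ✓ · (6,5)X 5/7 ✓ · (6,6)O 1/5 ✗
Row 7: (7,1)O 1/2 ✓ · (7,2)O 2/3 ✓ · (7,4)X 3/4 ✓ · (7,5)X 3/5 ✓ · (7,6)O 1/3 ✗
For instance (1,4) has only 1/4 same-type neighbors, below 2/5.

No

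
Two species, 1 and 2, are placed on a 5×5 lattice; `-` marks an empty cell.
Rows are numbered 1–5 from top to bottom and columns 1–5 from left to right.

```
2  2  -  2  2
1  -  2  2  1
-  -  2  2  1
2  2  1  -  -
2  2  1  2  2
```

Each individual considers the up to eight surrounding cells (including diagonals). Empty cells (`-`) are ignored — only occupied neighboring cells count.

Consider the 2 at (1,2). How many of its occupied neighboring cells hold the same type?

Occupied neighbors of (1,2): (1,1)=2, (2,1)=1, (2,3)=2.
Same type (2): 2 of 3.

2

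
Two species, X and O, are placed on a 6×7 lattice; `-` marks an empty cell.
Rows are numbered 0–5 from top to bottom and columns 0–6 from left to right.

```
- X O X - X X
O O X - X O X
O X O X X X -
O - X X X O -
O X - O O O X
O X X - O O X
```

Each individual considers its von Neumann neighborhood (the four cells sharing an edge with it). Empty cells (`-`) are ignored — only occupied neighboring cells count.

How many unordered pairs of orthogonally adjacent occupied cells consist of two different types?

23

Scan each occupied cell's neighbors to the right and below so each pair is counted once.
Row 0: X(0,1)–O(0,2)≠ X(0,1)–O(1,1)≠ O(0,2)–X(0,3)≠ O(0,2)–X(1,2)≠ X(0,5)–X(0,6)= X(0,5)–O(1,5)≠ X(0,6)–X(1,6)=  → 5/7 unlike.
Row 1: O(1,0)–O(1,1)= O(1,0)–O(2,0)= O(1,1)–X(1,2)≠ O(1,1)–X(2,1)≠ X(1,2)–O(2,2)≠ X(1,4)–O(1,5)≠ X(1,4)–X(2,4)= O(1,5)–X(1,6)≠ O(1,5)–X(2,5)≠  → 6/9 unlike.
Row 2: O(2,0)–X(2,1)≠ O(2,0)–O(3,0)= X(2,1)–O(2,2)≠ O(2,2)–X(2,3)≠ O(2,2)–X(3,2)≠ X(2,3)–X(2,4)= X(2,3)–X(3,3)= X(2,4)–X(2,5)= X(2,4)–X(3,4)= X(2,5)–O(3,5)≠  → 5/10 unlike.
Row 3: O(3,0)–O(4,0)= X(3,2)–X(3,3)= X(3,3)–X(3,4)= X(3,3)–O(4,3)≠ X(3,4)–O(3,5)≠ X(3,4)–O(4,4)≠ O(3,5)–O(4,5)=  → 3/7 unlike.
Row 4: O(4,0)–X(4,1)≠ O(4,0)–O(5,0)= X(4,1)–X(5,1)= O(4,3)–O(4,4)= O(4,4)–O(4,5)= O(4,4)–O(5,4)= O(4,5)–X(4,6)≠ O(4,5)–O(5,5)= X(4,6)–X(5,6)=  → 2/9 unlike.
Row 5: O(5,0)–X(5,1)≠ X(5,1)–X(5,2)= O(5,4)–O(5,5)= O(5,5)–X(5,6)≠  → 2/4 unlike.
Total adjacent occupied pairs: 46; unlike-type pairs: 23.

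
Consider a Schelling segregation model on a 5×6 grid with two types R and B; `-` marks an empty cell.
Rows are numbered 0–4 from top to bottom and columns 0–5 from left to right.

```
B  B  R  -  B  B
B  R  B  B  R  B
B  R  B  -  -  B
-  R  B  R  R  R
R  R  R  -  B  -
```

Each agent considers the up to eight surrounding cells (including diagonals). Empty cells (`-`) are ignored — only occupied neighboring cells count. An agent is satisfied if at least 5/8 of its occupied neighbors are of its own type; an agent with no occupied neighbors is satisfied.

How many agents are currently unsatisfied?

17

(0,0)B 2/3 satisfied
(0,1)B 3/5 not
(0,2)R 1/4 not
(0,4)B 3/4 satisfied
(0,5)B 2/3 satisfied
(1,0)B 3/5 not
(1,1)R 2/8 not
(1,2)B 3/6 not
(1,3)B 3/5 not
(1,4)R 0/5 not
(1,5)B 3/4 satisfied
(2,0)B 1/4 not
(2,1)R 2/7 not
(2,2)B 3/7 not
(2,5)B 1/4 not
(3,1)R 4/7 not
(3,2)B 1/6 not
(3,3)R 2/5 not
(3,4)R 2/4 not
(3,5)R 1/3 not
(4,0)R 2/2 satisfied
(4,1)R 3/4 satisfied
(4,2)R 3/4 satisfied
(4,4)B 0/3 not
Unsatisfied: (0,1), (0,2), (1,0), (1,1), (1,2), (1,3), (1,4), (2,0), (2,1), (2,2), (2,5), (3,1), (3,2), (3,3), (3,4), (3,5), (4,4) — 17 in total.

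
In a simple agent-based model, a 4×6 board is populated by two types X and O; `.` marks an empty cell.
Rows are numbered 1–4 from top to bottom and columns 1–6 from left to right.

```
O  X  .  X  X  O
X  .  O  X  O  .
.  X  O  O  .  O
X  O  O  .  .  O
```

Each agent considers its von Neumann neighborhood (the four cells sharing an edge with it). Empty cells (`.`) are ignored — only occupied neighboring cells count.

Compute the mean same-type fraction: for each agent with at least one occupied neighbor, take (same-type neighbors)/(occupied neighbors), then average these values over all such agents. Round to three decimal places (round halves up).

0.392

Row 1: (1,1)O 0/2 · (1,2)X 0/1 · (1,4)X 2/2 · (1,5)X 1/3 · (1,6)O 0/1
Row 2: (2,1)X 0/1 · (2,3)O 1/2 · (2,4)X 1/4 · (2,5)O 0/2
Row 3: (3,2)X 0/2 · (3,3)O 3/4 · (3,4)O 1/2 · (3,6)O 1/1
Row 4: (4,1)X 0/1 · (4,2)O 1/3 · (4,3)O 2/2 · (4,6)O 1/1
Sum over 17 agents: 0/2 + 0/1 + 2/2 + 1/3 + 0/1 + 0/1 + 1/2 + 1/4 + 0/2 + 0/2 + 3/4 + 1/2 + 1/1 + 0/1 + 1/3 + 2/2 + 1/1 = 20/3; mean = 20/3 ÷ 17 = 20/51 = 0.392156… → 0.392.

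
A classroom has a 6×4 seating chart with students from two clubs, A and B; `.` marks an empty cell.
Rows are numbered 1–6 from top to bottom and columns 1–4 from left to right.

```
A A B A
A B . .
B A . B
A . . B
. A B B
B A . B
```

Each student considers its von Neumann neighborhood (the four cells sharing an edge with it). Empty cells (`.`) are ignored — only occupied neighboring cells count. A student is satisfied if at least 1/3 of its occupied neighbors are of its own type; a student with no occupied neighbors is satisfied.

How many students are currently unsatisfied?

Row 1: (1,1)A 2/2 ✓ · (1,2)A 1/3 ✓ · (1,3)B 0/2 ✗ · (1,4)A 0/1 ✗
Row 2: (2,1)A 1/3 ✓ · (2,2)B 0/3 ✗
Row 3: (3,1)B 0/3 ✗ · (3,2)A 0/2 ✗ · (3,4)B 1/1 ✓
Row 4: (4,1)A 0/1 ✗ · (4,4)B 2/2 ✓
Row 5: (5,2)A 1/2 ✓ · (5,3)B 1/2 ✓ · (5,4)B 3/3 ✓
Row 6: (6,1)B 0/1 ✗ · (6,2)A 1/2 ✓ · (6,4)B 1/1 ✓
Unsatisfied: (1,3), (1,4), (2,2), (3,1), (3,2), (4,1), (6,1) — 7 in total.

7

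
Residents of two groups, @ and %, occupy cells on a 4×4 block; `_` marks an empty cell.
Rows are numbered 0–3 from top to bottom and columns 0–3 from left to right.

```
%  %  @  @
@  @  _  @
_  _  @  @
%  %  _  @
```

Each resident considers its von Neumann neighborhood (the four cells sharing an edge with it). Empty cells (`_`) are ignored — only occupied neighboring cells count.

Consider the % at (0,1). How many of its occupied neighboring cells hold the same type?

Occupied neighbors of (0,1): (1,1)=@, (0,0)=%, (0,2)=@.
Same type (%): 1 of 3.

1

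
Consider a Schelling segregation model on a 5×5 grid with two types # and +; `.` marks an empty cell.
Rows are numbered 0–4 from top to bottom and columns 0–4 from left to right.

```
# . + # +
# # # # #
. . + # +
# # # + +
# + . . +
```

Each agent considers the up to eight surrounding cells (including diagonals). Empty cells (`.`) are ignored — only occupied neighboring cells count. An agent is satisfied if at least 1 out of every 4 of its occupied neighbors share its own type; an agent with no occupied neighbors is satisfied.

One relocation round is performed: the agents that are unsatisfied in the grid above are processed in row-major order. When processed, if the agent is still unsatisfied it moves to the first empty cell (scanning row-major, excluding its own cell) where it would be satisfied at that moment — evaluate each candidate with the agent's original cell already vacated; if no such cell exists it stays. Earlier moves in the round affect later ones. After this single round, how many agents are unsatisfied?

2

Initially unsatisfied (in order): (0,2), (0,4), (2,2), (4,1).
  (0,2) → (4,2).
  (0,4) → (4,3).
  (2,2): no empty cell satisfies it; stays.
  (4,1): no empty cell satisfies it; stays.
Resulting grid:
# . . # .
# # # # #
. . + # +
# # # + +
# + + + +
Unsatisfied now: (2,2), (4,1).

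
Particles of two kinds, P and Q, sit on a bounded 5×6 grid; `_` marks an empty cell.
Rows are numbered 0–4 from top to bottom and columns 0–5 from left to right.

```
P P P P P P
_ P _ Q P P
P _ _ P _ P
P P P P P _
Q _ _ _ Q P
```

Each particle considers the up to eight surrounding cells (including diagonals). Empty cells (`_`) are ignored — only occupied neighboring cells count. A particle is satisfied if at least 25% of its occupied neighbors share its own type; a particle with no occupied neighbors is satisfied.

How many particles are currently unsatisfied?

Row 0: (0,0)P 2/2 ok · (0,1)P 3/3 ok · (0,2)P 3/4 ok · (0,3)P 3/4 ok · (0,4)P 4/5 ok · (0,5)P 3/3 ok
Row 1: (1,1)P 4/4 ok · (1,3)Q 0/5 unhappy · (1,4)P 6/7 ok · (1,5)P 4/4 ok
Row 2: (2,0)P 3/3 ok · (2,3)P 4/5 ok · (2,5)P 3/3 ok
Row 3: (3,0)P 2/3 ok · (3,1)P 3/4 ok · (3,2)P 3/3 ok · (3,3)P 3/4 ok · (3,4)P 4/5 ok
Row 4: (4,0)Q 0/2 unhappy · (4,4)Q 0/3 unhappy · (4,5)P 1/2 ok
Unsatisfied: (1,3), (4,0), (4,4) — 3 in total.

3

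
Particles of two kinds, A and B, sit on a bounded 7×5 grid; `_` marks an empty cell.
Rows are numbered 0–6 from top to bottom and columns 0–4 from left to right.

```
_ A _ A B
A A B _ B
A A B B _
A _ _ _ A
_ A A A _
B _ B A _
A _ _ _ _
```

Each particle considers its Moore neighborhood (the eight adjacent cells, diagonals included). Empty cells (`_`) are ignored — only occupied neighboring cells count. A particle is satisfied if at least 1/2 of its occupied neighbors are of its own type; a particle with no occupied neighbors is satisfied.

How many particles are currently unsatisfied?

5

(0,1)A 2/3 ✓
(0,3)A 0/3 ✗
(0,4)B 1/2 ✓
(1,0)A 4/4 ✓
(1,1)A 4/6 ✓
(1,2)B 2/6 ✗
(1,4)B 2/3 ✓
(2,0)A 4/4 ✓
(2,1)A 4/6 ✓
(2,2)B 2/4 ✓
(2,3)B 3/4 ✓
(3,0)A 3/3 ✓
(3,4)A 1/2 ✓
(4,1)A 2/4 ✓
(4,2)A 3/4 ✓
(4,3)A 3/4 ✓
(5,0)B 0/2 ✗
(5,2)B 0/4 ✗
(5,3)A 2/3 ✓
(6,0)A 0/1 ✗
Unsatisfied: (0,3), (1,2), (5,0), (5,2), (6,0) — 5 in total.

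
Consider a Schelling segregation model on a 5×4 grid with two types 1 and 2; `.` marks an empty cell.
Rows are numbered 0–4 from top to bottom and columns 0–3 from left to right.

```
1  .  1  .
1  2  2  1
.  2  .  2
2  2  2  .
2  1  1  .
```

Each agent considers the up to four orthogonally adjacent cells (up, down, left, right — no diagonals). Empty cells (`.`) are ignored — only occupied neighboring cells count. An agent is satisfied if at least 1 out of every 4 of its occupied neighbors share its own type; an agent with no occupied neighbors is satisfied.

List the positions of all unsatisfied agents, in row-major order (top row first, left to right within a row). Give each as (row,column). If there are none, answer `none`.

(0,2), (1,3), (2,3)

(0,0)1 1/1 ✓
(0,2)1 0/1 ✗
(1,0)1 1/2 ✓
(1,1)2 2/3 ✓
(1,2)2 1/3 ✓
(1,3)1 0/2 ✗
(2,1)2 2/2 ✓
(2,3)2 0/1 ✗
(3,0)2 2/2 ✓
(3,1)2 3/4 ✓
(3,2)2 1/2 ✓
(4,0)2 1/2 ✓
(4,1)1 1/3 ✓
(4,2)1 1/2 ✓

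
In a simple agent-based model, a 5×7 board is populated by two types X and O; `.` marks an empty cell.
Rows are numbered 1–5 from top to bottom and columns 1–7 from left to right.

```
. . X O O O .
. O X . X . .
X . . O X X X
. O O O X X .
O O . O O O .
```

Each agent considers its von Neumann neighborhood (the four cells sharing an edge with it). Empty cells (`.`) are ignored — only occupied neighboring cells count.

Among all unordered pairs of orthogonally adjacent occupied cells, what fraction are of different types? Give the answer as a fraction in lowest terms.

Scan each occupied cell's neighbors to the right and below so each pair is counted once.
From row 1: 2 unlike of 5 pairs (running 2/5).
From row 2: 1 unlike of 2 pairs (running 3/7).
From row 3: 1 unlike of 6 pairs (running 4/13).
From row 4: 3 unlike of 8 pairs (running 7/21).
From row 5: 0 unlike of 3 pairs (running 7/24).
Total adjacent occupied pairs: 24; unlike-type pairs: 7.
7/24 is already in lowest terms.

7/24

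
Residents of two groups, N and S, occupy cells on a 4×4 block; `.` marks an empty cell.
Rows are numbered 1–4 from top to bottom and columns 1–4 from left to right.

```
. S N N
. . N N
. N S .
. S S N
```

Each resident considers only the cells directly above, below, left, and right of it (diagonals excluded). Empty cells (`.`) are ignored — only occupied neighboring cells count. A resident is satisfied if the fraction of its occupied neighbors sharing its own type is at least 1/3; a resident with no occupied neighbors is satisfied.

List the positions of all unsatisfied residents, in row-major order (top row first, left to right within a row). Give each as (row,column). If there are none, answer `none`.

(1,2)S 0/1 ✗
(1,3)N 2/3 ✓
(1,4)N 2/2 ✓
(2,3)N 2/3 ✓
(2,4)N 2/2 ✓
(3,2)N 0/2 ✗
(3,3)S 1/3 ✓
(4,2)S 1/2 ✓
(4,3)S 2/3 ✓
(4,4)N 0/1 ✗

(1,2), (3,2), (4,4)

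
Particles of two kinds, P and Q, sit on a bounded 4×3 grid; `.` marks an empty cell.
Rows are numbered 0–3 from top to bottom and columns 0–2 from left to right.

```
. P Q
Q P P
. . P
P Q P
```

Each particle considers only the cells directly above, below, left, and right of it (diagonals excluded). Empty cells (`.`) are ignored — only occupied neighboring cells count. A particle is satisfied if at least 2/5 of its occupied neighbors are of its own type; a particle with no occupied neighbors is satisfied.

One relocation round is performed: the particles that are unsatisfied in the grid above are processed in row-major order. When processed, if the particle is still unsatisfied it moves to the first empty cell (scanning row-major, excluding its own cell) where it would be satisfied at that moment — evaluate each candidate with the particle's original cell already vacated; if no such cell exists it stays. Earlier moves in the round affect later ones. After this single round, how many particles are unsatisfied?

0

Initially unsatisfied (in order): (0,2), (1,0), (3,0), (3,1).
  (0,2) → (0,0).
  (1,0): now satisfied by earlier moves; stays.
  (3,0) → (0,2).
  (3,1) → (2,0).
Resulting grid:
Q P P
Q P P
Q . P
. . P
All satisfied now.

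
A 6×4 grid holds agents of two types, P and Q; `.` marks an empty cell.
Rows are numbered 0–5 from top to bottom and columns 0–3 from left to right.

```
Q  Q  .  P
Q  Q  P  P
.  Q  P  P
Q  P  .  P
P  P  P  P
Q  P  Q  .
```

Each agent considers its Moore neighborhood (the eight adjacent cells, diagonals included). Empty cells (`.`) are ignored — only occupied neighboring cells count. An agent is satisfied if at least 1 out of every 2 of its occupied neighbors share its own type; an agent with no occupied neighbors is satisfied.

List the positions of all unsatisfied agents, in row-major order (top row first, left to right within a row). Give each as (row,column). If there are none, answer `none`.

(3,0), (5,0), (5,2)

Row 0: (0,0)Q 3/3 ✓ · (0,1)Q 3/4 ✓ · (0,3)P 2/2 ✓
Row 1: (1,0)Q 4/4 ✓ · (1,1)Q 4/6 ✓ · (1,2)P 4/7 ✓ · (1,3)P 4/4 ✓
Row 2: (2,1)Q 3/6 ✓ · (2,2)P 5/7 ✓ · (2,3)P 4/4 ✓
Row 3: (3,0)Q 1/4 ✗ · (3,1)P 4/6 ✓ · (3,3)P 4/4 ✓
Row 4: (4,0)P 3/5 ✓ · (4,1)P 4/7 ✓ · (4,2)P 5/6 ✓ · (4,3)P 2/3 ✓
Row 5: (5,0)Q 0/3 ✗ · (5,1)P 3/5 ✓ · (5,2)Q 0/4 ✗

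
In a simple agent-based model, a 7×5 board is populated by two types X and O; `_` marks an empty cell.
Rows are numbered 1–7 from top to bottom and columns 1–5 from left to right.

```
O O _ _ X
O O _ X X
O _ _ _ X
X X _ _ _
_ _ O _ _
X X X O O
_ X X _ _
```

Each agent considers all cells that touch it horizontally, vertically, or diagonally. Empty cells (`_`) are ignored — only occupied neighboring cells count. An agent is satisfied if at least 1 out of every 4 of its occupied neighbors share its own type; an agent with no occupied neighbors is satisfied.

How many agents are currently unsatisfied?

0

Row 1: (1,1)O 3/3 ✓ · (1,2)O 3/3 ✓ · (1,5)X 2/2 ✓
Row 2: (2,1)O 4/4 ✓ · (2,2)O 4/4 ✓ · (2,4)X 3/3 ✓ · (2,5)X 3/3 ✓
Row 3: (3,1)O 2/4 ✓ · (3,5)X 2/2 ✓
Row 4: (4,1)X 1/2 ✓ · (4,2)X 1/3 ✓
Row 5: (5,3)O 1/4 ✓
Row 6: (6,1)X 2/2 ✓ · (6,2)X 4/5 ✓ · (6,3)X 3/5 ✓ · (6,4)O 2/4 ✓ · (6,5)O 1/1 ✓
Row 7: (7,2)X 4/4 ✓ · (7,3)X 3/4 ✓
Every one meets the threshold.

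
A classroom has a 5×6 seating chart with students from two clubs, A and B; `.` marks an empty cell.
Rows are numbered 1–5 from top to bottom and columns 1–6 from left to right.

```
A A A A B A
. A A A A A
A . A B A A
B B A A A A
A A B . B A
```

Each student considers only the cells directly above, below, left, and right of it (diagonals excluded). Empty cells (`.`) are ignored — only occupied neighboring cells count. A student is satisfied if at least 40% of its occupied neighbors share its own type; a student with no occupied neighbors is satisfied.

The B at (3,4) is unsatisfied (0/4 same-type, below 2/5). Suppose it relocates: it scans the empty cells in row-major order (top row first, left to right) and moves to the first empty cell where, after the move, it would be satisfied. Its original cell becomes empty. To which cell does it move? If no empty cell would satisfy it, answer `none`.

(5,4)

Vacating (3,4). Empty cells in order:
  (2,1): 0/3 same-type → still unsatisfied.
  (3,2): 1/4 same-type → still unsatisfied.
  (5,4): 2/3 same-type → satisfied — stop here.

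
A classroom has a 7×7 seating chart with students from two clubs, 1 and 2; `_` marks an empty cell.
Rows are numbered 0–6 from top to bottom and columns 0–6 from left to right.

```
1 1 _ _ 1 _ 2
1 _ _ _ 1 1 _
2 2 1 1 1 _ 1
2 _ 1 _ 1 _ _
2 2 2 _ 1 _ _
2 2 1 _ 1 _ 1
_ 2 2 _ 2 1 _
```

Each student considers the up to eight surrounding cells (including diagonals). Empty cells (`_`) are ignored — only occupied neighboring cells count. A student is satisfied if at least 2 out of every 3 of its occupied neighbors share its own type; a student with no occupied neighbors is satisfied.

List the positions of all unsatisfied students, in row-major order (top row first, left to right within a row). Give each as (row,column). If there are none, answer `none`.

(0,6), (1,0), (2,1), (3,2), (4,2), (5,2), (6,4)

(0,0)1 2/2 satisfied
(0,1)1 2/2 satisfied
(0,4)1 2/2 satisfied
(0,6)2 0/1 not
(1,0)1 2/4 not
(1,4)1 4/4 satisfied
(1,5)1 4/5 satisfied
(2,0)2 2/3 satisfied
(2,1)2 2/5 not
(2,2)1 2/3 satisfied
(2,3)1 5/5 satisfied
(2,4)1 4/4 satisfied
(2,6)1 1/1 satisfied
(3,0)2 4/4 satisfied
(3,2)1 2/5 not
(3,4)1 3/3 satisfied
(4,0)2 4/4 satisfied
(4,1)2 5/7 satisfied
(4,2)2 2/4 not
(4,4)1 2/2 satisfied
(5,0)2 4/4 satisfied
(5,1)2 6/7 satisfied
(5,2)1 0/5 not
(5,4)1 2/3 satisfied
(5,6)1 1/1 satisfied
(6,1)2 3/4 satisfied
(6,2)2 2/3 satisfied
(6,4)2 0/2 not
(6,5)1 2/3 satisfied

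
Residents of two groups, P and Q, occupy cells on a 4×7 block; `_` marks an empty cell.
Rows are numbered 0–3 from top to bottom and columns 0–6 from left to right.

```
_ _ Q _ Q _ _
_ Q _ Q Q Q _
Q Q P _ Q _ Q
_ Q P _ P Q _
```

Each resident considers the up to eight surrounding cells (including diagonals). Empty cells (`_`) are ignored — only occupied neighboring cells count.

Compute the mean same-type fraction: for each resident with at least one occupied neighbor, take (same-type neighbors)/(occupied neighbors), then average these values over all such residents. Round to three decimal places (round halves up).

0.710

Row 0: (0,2)Q 2/2 · (0,4)Q 3/3
Row 1: (1,1)Q 3/4 · (1,3)Q 4/5 · (1,4)Q 4/4 · (1,5)Q 4/4
Row 2: (2,0)Q 3/3 · (2,1)Q 3/5 · (2,2)P 1/5 · (2,4)Q 4/5 · (2,6)Q 2/2
Row 3: (3,1)Q 2/4 · (3,2)P 1/3 · (3,4)P 0/2 · (3,5)Q 2/3
Sum over 15 residents: 2/2 + 3/3 + 3/4 + 4/5 + 4/4 + 4/4 + 3/3 + 3/5 + 1/5 + 4/5 + 2/2 + 2/4 + 1/3 + 0/2 + 2/3 = 213/20; mean = 213/20 ÷ 15 = 71/100 = 0.71 → 0.710.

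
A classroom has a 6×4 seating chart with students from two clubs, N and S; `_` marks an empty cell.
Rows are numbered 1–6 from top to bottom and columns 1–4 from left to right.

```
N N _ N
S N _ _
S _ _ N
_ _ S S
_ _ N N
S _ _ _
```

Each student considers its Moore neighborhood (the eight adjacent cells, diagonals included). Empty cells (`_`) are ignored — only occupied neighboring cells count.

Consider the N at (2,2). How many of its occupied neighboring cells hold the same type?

Occupied neighbors of (2,2): (1,1)=N, (1,2)=N, (2,1)=S, (3,1)=S.
Same type (N): 2 of 4.

2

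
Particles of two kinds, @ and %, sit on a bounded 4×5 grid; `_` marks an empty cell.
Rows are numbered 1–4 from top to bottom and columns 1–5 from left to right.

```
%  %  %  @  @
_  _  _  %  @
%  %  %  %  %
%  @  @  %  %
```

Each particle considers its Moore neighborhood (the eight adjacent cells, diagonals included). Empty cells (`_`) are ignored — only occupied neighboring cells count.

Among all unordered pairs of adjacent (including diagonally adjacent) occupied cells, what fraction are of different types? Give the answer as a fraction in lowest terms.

Scan each occupied cell's neighbors to the right and below (and the two forward diagonals) so each pair is counted once.
From row 1: 3 unlike of 9 pairs (running 3/9).
From row 2: 3 unlike of 6 pairs (running 6/15).
From row 3: 6 unlike of 17 pairs (running 12/32).
From row 4: 2 unlike of 4 pairs (running 14/36).
Total adjacent occupied pairs: 36; unlike-type pairs: 14.
14/36 reduces to 7/18.

7/18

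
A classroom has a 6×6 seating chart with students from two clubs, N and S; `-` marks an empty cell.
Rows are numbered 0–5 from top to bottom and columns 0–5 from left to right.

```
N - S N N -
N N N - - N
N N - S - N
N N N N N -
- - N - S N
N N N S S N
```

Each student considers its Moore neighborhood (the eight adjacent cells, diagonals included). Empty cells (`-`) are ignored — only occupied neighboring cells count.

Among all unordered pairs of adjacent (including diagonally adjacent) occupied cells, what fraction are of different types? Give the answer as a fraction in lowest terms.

Scan each occupied cell's neighbors to the right and below (and the two forward diagonals) so each pair is counted once.
From row 0: 3 unlike of 8 pairs (running 3/8).
From row 1: 1 unlike of 9 pairs (running 4/17).
From row 2: 3 unlike of 10 pairs (running 7/27).
From row 3: 2 unlike of 10 pairs (running 9/37).
From row 4: 4 unlike of 9 pairs (running 13/46).
From row 5: 2 unlike of 5 pairs (running 15/51).
Total adjacent occupied pairs: 51; unlike-type pairs: 15.
15/51 reduces to 5/17.

5/17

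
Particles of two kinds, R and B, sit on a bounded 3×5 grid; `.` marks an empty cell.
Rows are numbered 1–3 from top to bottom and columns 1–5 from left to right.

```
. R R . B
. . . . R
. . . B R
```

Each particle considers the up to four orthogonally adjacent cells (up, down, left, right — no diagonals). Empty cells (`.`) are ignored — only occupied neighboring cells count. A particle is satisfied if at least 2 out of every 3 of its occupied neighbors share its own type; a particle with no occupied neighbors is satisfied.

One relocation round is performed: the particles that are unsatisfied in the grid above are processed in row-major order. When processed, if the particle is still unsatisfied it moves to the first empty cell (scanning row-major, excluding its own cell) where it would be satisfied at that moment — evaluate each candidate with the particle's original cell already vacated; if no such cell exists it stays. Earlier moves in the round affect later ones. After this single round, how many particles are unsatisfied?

Initially unsatisfied (in order): (1,5), (2,5), (3,4), (3,5).
  (1,5) → (2,1).
  (2,5): now satisfied by earlier moves; stays.
  (3,4) → (3,1).
  (3,5): now satisfied by earlier moves; stays.
Resulting grid:
. R R . .
B . . . R
B . . . R
All satisfied now.

0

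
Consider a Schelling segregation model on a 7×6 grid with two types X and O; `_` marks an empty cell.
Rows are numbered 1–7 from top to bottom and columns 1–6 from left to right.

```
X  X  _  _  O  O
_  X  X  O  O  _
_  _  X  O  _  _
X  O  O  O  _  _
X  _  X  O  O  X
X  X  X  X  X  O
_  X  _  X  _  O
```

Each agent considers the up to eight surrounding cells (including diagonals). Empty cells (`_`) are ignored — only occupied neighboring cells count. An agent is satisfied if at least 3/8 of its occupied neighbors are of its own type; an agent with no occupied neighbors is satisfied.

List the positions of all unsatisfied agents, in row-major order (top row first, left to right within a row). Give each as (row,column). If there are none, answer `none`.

Row 1: (1,1)X 2/2 ok · (1,2)X 3/3 ok · (1,5)O 3/3 ok · (1,6)O 2/2 ok
Row 2: (2,2)X 4/4 ok · (2,3)X 3/5 ok · (2,4)O 3/5 ok · (2,5)O 4/4 ok
Row 3: (3,3)X 2/7 unhappy · (3,4)O 4/6 ok
Row 4: (4,1)X 1/2 ok · (4,2)O 1/5 unhappy · (4,3)O 4/6 ok · (4,4)O 4/6 ok
Row 5: (5,1)X 3/4 ok · (5,3)X 3/7 ok · (5,4)O 3/7 ok · (5,5)O 3/6 ok · (5,6)X 1/3 unhappy
Row 6: (6,1)X 3/3 ok · (6,2)X 5/5 ok · (6,3)X 5/6 ok · (6,4)X 4/6 ok · (6,5)X 3/7 ok · (6,6)O 2/4 ok
Row 7: (7,2)X 3/3 ok · (7,4)X 3/3 ok · (7,6)O 1/2 ok

(3,3), (4,2), (5,6)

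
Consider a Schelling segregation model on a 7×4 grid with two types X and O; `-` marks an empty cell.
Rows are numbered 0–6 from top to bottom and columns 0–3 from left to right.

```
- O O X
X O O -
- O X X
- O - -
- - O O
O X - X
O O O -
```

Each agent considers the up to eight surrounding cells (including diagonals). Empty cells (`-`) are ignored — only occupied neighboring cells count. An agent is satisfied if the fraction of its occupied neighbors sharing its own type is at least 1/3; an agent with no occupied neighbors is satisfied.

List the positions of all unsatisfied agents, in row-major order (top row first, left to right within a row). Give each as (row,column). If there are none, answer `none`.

Row 0: (0,1)O 3/4 satisfied · (0,2)O 3/4 satisfied · (0,3)X 0/2 not
Row 1: (1,0)X 0/3 not · (1,1)O 4/6 satisfied · (1,2)O 4/7 satisfied
Row 2: (2,1)O 3/5 satisfied · (2,2)X 1/5 not · (2,3)X 1/2 satisfied
Row 3: (3,1)O 2/3 satisfied
Row 4: (4,2)O 2/4 satisfied · (4,3)O 1/2 satisfied
Row 5: (5,0)O 2/3 satisfied · (5,1)X 0/5 not · (5,3)X 0/3 not
Row 6: (6,0)O 2/3 satisfied · (6,1)O 3/4 satisfied · (6,2)O 1/3 satisfied

(0,3), (1,0), (2,2), (5,1), (5,3)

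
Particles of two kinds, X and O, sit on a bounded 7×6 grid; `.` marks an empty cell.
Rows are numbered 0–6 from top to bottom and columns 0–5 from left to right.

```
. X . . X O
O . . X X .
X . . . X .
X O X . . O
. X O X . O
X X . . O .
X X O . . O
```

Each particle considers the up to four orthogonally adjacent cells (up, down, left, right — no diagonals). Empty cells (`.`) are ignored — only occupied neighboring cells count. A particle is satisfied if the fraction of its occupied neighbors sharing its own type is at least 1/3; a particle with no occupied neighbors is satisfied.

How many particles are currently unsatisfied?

(0,1)X 0/0 satisfied
(0,4)X 1/2 satisfied
(0,5)O 0/1 not
(1,0)O 0/1 not
(1,3)X 1/1 satisfied
(1,4)X 3/3 satisfied
(2,0)X 1/2 satisfied
(2,4)X 1/1 satisfied
(3,0)X 1/2 satisfied
(3,1)O 0/3 not
(3,2)X 0/2 not
(3,5)O 1/1 satisfied
(4,1)X 1/3 satisfied
(4,2)O 0/3 not
(4,3)X 0/1 not
(4,5)O 1/1 satisfied
(5,0)X 2/2 satisfied
(5,1)X 3/3 satisfied
(5,4)O 0/0 satisfied
(6,0)X 2/2 satisfied
(6,1)X 2/3 satisfied
(6,2)O 0/1 not
(6,5)O 0/0 satisfied
Unsatisfied: (0,5), (1,0), (3,1), (3,2), (4,2), (4,3), (6,2) — 7 in total.

7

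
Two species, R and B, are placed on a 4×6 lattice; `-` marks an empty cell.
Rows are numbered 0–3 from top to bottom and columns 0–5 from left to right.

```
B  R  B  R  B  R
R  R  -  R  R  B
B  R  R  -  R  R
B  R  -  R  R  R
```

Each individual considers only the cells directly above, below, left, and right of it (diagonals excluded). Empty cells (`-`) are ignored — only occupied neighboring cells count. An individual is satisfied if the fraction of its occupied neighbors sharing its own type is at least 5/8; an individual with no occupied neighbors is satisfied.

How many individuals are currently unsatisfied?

Row 0: (0,0)B 0/2 not · (0,1)R 1/3 not · (0,2)B 0/2 not · (0,3)R 1/3 not · (0,4)B 0/3 not · (0,5)R 0/2 not
Row 1: (1,0)R 1/3 not · (1,1)R 3/3 satisfied · (1,3)R 2/2 satisfied · (1,4)R 2/4 not · (1,5)B 0/3 not
Row 2: (2,0)B 1/3 not · (2,1)R 3/4 satisfied · (2,2)R 1/1 satisfied · (2,4)R 3/3 satisfied · (2,5)R 2/3 satisfied
Row 3: (3,0)B 1/2 not · (3,1)R 1/2 not · (3,3)R 1/1 satisfied · (3,4)R 3/3 satisfied · (3,5)R 2/2 satisfied
Unsatisfied: (0,0), (0,1), (0,2), (0,3), (0,4), (0,5), (1,0), (1,4), (1,5), (2,0), (3,0), (3,1) — 12 in total.

12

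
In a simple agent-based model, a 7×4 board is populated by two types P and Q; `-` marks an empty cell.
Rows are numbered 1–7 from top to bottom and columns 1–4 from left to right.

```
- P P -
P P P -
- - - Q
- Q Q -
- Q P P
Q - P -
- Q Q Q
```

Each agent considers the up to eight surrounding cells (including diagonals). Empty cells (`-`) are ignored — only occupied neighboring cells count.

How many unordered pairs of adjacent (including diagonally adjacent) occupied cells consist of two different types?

Scan each occupied cell's neighbors to the right and below (and the two forward diagonals) so each pair is counted once.
From row 1: 0 unlike of 6 pairs (running 0/6).
From row 2: 1 unlike of 3 pairs (running 1/9).
From row 3: 0 unlike of 1 pairs (running 1/10).
From row 4: 3 unlike of 6 pairs (running 4/16).
From row 5: 2 unlike of 6 pairs (running 6/22).
From row 6: 3 unlike of 4 pairs (running 9/26).
From row 7: 0 unlike of 2 pairs (running 9/28).
Total adjacent occupied pairs: 28; unlike-type pairs: 9.

9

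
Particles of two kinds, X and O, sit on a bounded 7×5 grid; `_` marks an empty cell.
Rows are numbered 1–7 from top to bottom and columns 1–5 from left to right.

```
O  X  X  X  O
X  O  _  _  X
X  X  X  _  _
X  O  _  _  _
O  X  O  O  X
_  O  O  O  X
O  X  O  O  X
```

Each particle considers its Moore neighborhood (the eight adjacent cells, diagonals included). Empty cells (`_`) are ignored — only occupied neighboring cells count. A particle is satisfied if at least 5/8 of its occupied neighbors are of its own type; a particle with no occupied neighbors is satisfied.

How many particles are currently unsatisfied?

(1,1)O 1/3 ✗
(1,2)X 2/4 ✗
(1,3)X 2/3 ✓
(1,4)X 2/3 ✓
(1,5)O 0/2 ✗
(2,1)X 3/5 ✗
(2,2)O 1/7 ✗
(2,5)X 1/2 ✗
(3,1)X 3/5 ✗
(3,2)X 4/6 ✓
(3,3)X 1/3 ✗
(4,1)X 3/5 ✗
(4,2)O 2/7 ✗
(5,1)O 2/4 ✗
(5,2)X 1/6 ✗
(5,3)O 5/6 ✓
(5,4)O 3/5 ✗
(5,5)X 1/3 ✗
(6,2)O 5/7 ✓
(6,3)O 6/8 ✓
(6,4)O 5/8 ✓
(6,5)X 2/5 ✗
(7,1)O 1/2 ✗
(7,2)X 0/4 ✗
(7,3)O 4/5 ✓
(7,4)O 3/5 ✗
(7,5)X 1/3 ✗
Unsatisfied: (1,1), (1,2), (1,5), (2,1), (2,2), (2,5), (3,1), (3,3), (4,1), (4,2), (5,1), (5,2), (5,4), (5,5), (6,5), (7,1), (7,2), (7,4), (7,5) — 19 in total.

19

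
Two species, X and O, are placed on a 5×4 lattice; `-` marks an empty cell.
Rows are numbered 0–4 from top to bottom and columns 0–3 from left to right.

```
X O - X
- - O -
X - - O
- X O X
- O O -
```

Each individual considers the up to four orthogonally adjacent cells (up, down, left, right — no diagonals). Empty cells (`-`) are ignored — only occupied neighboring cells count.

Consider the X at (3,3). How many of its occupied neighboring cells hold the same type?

Occupied neighbors of (3,3): (2,3)=O, (3,2)=O.
Same type (X): 0 of 2.

0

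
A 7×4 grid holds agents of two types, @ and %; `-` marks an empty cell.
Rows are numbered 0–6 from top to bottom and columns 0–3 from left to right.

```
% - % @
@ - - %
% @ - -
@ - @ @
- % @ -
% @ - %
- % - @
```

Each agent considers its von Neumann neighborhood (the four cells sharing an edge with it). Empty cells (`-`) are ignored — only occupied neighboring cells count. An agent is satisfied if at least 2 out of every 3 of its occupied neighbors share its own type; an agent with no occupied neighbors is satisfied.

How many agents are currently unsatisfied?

(0,0)% 0/1 ✗
(0,2)% 0/1 ✗
(0,3)@ 0/2 ✗
(1,0)@ 0/2 ✗
(1,3)% 0/1 ✗
(2,0)% 0/3 ✗
(2,1)@ 0/1 ✗
(3,0)@ 0/1 ✗
(3,2)@ 2/2 ✓
(3,3)@ 1/1 ✓
(4,1)% 0/2 ✗
(4,2)@ 1/2 ✗
(5,0)% 0/1 ✗
(5,1)@ 0/3 ✗
(5,3)% 0/1 ✗
(6,1)% 0/1 ✗
(6,3)@ 0/1 ✗
Unsatisfied: (0,0), (0,2), (0,3), (1,0), (1,3), (2,0), (2,1), (3,0), (4,1), (4,2), (5,0), (5,1), (5,3), (6,1), (6,3) — 15 in total.

15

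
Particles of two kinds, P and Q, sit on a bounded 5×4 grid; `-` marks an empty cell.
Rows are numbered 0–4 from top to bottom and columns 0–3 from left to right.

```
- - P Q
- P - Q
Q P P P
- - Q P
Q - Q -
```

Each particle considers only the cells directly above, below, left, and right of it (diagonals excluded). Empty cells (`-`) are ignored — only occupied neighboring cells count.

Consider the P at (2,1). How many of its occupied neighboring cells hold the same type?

Occupied neighbors of (2,1): (1,1)=P, (2,0)=Q, (2,2)=P.
Same type (P): 2 of 3.

2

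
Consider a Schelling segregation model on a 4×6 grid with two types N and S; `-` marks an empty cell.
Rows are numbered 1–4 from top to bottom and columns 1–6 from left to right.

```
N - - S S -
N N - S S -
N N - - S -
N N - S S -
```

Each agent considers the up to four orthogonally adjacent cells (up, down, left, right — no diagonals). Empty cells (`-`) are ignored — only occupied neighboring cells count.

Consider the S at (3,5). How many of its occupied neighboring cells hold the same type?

2

Occupied neighbors of (3,5): (2,5)=S, (4,5)=S.
Same type (S): 2 of 2.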